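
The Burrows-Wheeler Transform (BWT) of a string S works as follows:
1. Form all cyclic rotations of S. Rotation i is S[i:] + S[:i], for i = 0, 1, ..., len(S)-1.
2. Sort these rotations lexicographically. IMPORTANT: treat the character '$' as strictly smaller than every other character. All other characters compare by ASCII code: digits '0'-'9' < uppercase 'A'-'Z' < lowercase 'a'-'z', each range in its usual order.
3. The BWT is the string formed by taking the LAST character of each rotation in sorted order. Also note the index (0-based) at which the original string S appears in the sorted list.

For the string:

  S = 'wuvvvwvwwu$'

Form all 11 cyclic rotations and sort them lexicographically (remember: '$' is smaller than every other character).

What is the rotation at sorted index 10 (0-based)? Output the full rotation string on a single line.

Answer: wwu$wuvvvwv

Derivation:
All 11 rotations (rotation i = S[i:]+S[:i]):
  rot[0] = wuvvvwvwwu$
  rot[1] = uvvvwvwwu$w
  rot[2] = vvvwvwwu$wu
  rot[3] = vvwvwwu$wuv
  rot[4] = vwvwwu$wuvv
  rot[5] = wvwwu$wuvvv
  rot[6] = vwwu$wuvvvw
  rot[7] = wwu$wuvvvwv
  rot[8] = wu$wuvvvwvw
  rot[9] = u$wuvvvwvww
  rot[10] = $wuvvvwvwwu
Sorted (with $ < everything):
  sorted[0] = $wuvvvwvwwu
  sorted[1] = u$wuvvvwvww
  sorted[2] = uvvvwvwwu$w
  sorted[3] = vvvwvwwu$wu
  sorted[4] = vvwvwwu$wuv
  sorted[5] = vwvwwu$wuvv
  sorted[6] = vwwu$wuvvvw
  sorted[7] = wu$wuvvvwvw
  sorted[8] = wuvvvwvwwu$
  sorted[9] = wvwwu$wuvvv
  sorted[10] = wwu$wuvvvwv
sorted[10] = wwu$wuvvvwv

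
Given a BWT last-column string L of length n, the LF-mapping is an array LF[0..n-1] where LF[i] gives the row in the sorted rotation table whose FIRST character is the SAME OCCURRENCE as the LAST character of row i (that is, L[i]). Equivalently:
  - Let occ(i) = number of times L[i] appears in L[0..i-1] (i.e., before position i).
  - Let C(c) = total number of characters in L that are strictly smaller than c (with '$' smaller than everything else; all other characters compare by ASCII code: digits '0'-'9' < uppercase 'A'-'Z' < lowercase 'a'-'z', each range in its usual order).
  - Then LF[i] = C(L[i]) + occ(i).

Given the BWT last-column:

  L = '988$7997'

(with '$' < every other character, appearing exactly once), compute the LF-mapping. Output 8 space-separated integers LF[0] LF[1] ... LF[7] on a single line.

Char counts: '$':1, '7':2, '8':2, '9':3
C (first-col start): C('$')=0, C('7')=1, C('8')=3, C('9')=5
L[0]='9': occ=0, LF[0]=C('9')+0=5+0=5
L[1]='8': occ=0, LF[1]=C('8')+0=3+0=3
L[2]='8': occ=1, LF[2]=C('8')+1=3+1=4
L[3]='$': occ=0, LF[3]=C('$')+0=0+0=0
L[4]='7': occ=0, LF[4]=C('7')+0=1+0=1
L[5]='9': occ=1, LF[5]=C('9')+1=5+1=6
L[6]='9': occ=2, LF[6]=C('9')+2=5+2=7
L[7]='7': occ=1, LF[7]=C('7')+1=1+1=2

Answer: 5 3 4 0 1 6 7 2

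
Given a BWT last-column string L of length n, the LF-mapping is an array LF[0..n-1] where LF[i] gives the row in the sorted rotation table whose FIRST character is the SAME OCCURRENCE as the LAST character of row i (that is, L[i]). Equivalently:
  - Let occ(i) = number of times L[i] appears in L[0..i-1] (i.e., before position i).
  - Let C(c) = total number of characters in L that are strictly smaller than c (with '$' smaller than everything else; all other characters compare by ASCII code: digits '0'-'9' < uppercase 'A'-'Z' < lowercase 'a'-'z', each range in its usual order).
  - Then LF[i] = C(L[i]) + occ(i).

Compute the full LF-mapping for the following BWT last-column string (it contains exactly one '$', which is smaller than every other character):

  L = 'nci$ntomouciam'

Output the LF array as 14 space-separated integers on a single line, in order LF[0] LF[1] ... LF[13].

Char counts: '$':1, 'a':1, 'c':2, 'i':2, 'm':2, 'n':2, 'o':2, 't':1, 'u':1
C (first-col start): C('$')=0, C('a')=1, C('c')=2, C('i')=4, C('m')=6, C('n')=8, C('o')=10, C('t')=12, C('u')=13
L[0]='n': occ=0, LF[0]=C('n')+0=8+0=8
L[1]='c': occ=0, LF[1]=C('c')+0=2+0=2
L[2]='i': occ=0, LF[2]=C('i')+0=4+0=4
L[3]='$': occ=0, LF[3]=C('$')+0=0+0=0
L[4]='n': occ=1, LF[4]=C('n')+1=8+1=9
L[5]='t': occ=0, LF[5]=C('t')+0=12+0=12
L[6]='o': occ=0, LF[6]=C('o')+0=10+0=10
L[7]='m': occ=0, LF[7]=C('m')+0=6+0=6
L[8]='o': occ=1, LF[8]=C('o')+1=10+1=11
L[9]='u': occ=0, LF[9]=C('u')+0=13+0=13
L[10]='c': occ=1, LF[10]=C('c')+1=2+1=3
L[11]='i': occ=1, LF[11]=C('i')+1=4+1=5
L[12]='a': occ=0, LF[12]=C('a')+0=1+0=1
L[13]='m': occ=1, LF[13]=C('m')+1=6+1=7

Answer: 8 2 4 0 9 12 10 6 11 13 3 5 1 7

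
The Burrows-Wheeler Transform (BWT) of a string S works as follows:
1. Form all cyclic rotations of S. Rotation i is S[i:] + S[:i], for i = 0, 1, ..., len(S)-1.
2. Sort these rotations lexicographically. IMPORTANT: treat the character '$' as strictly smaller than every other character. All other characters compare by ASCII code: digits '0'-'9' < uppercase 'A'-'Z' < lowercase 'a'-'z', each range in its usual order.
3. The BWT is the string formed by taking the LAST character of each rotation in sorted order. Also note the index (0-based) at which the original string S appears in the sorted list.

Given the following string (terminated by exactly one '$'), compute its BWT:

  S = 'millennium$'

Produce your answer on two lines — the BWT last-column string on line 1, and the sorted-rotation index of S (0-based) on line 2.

All 11 rotations (rotation i = S[i:]+S[:i]):
  rot[0] = millennium$
  rot[1] = illennium$m
  rot[2] = llennium$mi
  rot[3] = lennium$mil
  rot[4] = ennium$mill
  rot[5] = nnium$mille
  rot[6] = nium$millen
  rot[7] = ium$millenn
  rot[8] = um$millenni
  rot[9] = m$millenniu
  rot[10] = $millennium
Sorted (with $ < everything):
  sorted[0] = $millennium  (last char: 'm')
  sorted[1] = ennium$mill  (last char: 'l')
  sorted[2] = illennium$m  (last char: 'm')
  sorted[3] = ium$millenn  (last char: 'n')
  sorted[4] = lennium$mil  (last char: 'l')
  sorted[5] = llennium$mi  (last char: 'i')
  sorted[6] = m$millenniu  (last char: 'u')
  sorted[7] = millennium$  (last char: '$')
  sorted[8] = nium$millen  (last char: 'n')
  sorted[9] = nnium$mille  (last char: 'e')
  sorted[10] = um$millenni  (last char: 'i')
Last column: mlmnliu$nei
Original string S is at sorted index 7

Answer: mlmnliu$nei
7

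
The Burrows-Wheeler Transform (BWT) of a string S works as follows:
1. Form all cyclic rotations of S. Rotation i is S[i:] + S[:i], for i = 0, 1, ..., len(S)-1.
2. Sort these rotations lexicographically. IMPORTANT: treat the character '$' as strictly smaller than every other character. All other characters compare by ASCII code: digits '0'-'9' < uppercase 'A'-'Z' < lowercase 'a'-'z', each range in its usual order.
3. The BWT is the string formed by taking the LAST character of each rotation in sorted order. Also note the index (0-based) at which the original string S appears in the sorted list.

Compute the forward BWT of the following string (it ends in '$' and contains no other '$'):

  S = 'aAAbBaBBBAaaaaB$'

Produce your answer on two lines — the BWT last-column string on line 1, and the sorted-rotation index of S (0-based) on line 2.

All 16 rotations (rotation i = S[i:]+S[:i]):
  rot[0] = aAAbBaBBBAaaaaB$
  rot[1] = AAbBaBBBAaaaaB$a
  rot[2] = AbBaBBBAaaaaB$aA
  rot[3] = bBaBBBAaaaaB$aAA
  rot[4] = BaBBBAaaaaB$aAAb
  rot[5] = aBBBAaaaaB$aAAbB
  rot[6] = BBBAaaaaB$aAAbBa
  rot[7] = BBAaaaaB$aAAbBaB
  rot[8] = BAaaaaB$aAAbBaBB
  rot[9] = AaaaaB$aAAbBaBBB
  rot[10] = aaaaB$aAAbBaBBBA
  rot[11] = aaaB$aAAbBaBBBAa
  rot[12] = aaB$aAAbBaBBBAaa
  rot[13] = aB$aAAbBaBBBAaaa
  rot[14] = B$aAAbBaBBBAaaaa
  rot[15] = $aAAbBaBBBAaaaaB
Sorted (with $ < everything):
  sorted[0] = $aAAbBaBBBAaaaaB  (last char: 'B')
  sorted[1] = AAbBaBBBAaaaaB$a  (last char: 'a')
  sorted[2] = AaaaaB$aAAbBaBBB  (last char: 'B')
  sorted[3] = AbBaBBBAaaaaB$aA  (last char: 'A')
  sorted[4] = B$aAAbBaBBBAaaaa  (last char: 'a')
  sorted[5] = BAaaaaB$aAAbBaBB  (last char: 'B')
  sorted[6] = BBAaaaaB$aAAbBaB  (last char: 'B')
  sorted[7] = BBBAaaaaB$aAAbBa  (last char: 'a')
  sorted[8] = BaBBBAaaaaB$aAAb  (last char: 'b')
  sorted[9] = aAAbBaBBBAaaaaB$  (last char: '$')
  sorted[10] = aB$aAAbBaBBBAaaa  (last char: 'a')
  sorted[11] = aBBBAaaaaB$aAAbB  (last char: 'B')
  sorted[12] = aaB$aAAbBaBBBAaa  (last char: 'a')
  sorted[13] = aaaB$aAAbBaBBBAa  (last char: 'a')
  sorted[14] = aaaaB$aAAbBaBBBA  (last char: 'A')
  sorted[15] = bBaBBBAaaaaB$aAA  (last char: 'A')
Last column: BaBAaBBab$aBaaAA
Original string S is at sorted index 9

Answer: BaBAaBBab$aBaaAA
9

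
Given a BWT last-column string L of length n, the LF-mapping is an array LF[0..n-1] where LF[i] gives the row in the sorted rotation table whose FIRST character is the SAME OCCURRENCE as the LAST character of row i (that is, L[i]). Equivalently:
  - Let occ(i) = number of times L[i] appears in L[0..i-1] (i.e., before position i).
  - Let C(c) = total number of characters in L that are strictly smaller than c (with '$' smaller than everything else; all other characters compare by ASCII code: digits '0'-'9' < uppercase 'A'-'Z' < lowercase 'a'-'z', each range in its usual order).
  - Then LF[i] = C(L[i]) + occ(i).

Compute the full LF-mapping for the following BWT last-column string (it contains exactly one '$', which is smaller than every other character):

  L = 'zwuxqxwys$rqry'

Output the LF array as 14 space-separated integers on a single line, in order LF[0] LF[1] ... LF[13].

Char counts: '$':1, 'q':2, 'r':2, 's':1, 'u':1, 'w':2, 'x':2, 'y':2, 'z':1
C (first-col start): C('$')=0, C('q')=1, C('r')=3, C('s')=5, C('u')=6, C('w')=7, C('x')=9, C('y')=11, C('z')=13
L[0]='z': occ=0, LF[0]=C('z')+0=13+0=13
L[1]='w': occ=0, LF[1]=C('w')+0=7+0=7
L[2]='u': occ=0, LF[2]=C('u')+0=6+0=6
L[3]='x': occ=0, LF[3]=C('x')+0=9+0=9
L[4]='q': occ=0, LF[4]=C('q')+0=1+0=1
L[5]='x': occ=1, LF[5]=C('x')+1=9+1=10
L[6]='w': occ=1, LF[6]=C('w')+1=7+1=8
L[7]='y': occ=0, LF[7]=C('y')+0=11+0=11
L[8]='s': occ=0, LF[8]=C('s')+0=5+0=5
L[9]='$': occ=0, LF[9]=C('$')+0=0+0=0
L[10]='r': occ=0, LF[10]=C('r')+0=3+0=3
L[11]='q': occ=1, LF[11]=C('q')+1=1+1=2
L[12]='r': occ=1, LF[12]=C('r')+1=3+1=4
L[13]='y': occ=1, LF[13]=C('y')+1=11+1=12

Answer: 13 7 6 9 1 10 8 11 5 0 3 2 4 12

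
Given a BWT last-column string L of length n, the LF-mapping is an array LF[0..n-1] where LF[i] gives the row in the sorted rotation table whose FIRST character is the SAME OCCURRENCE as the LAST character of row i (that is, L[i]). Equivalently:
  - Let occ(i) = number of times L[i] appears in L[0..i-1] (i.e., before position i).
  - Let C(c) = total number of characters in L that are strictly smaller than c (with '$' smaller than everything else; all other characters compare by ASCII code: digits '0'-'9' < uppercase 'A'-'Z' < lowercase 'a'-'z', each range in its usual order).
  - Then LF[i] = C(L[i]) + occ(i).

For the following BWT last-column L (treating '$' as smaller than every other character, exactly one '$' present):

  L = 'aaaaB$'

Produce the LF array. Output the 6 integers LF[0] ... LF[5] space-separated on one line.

Answer: 2 3 4 5 1 0

Derivation:
Char counts: '$':1, 'B':1, 'a':4
C (first-col start): C('$')=0, C('B')=1, C('a')=2
L[0]='a': occ=0, LF[0]=C('a')+0=2+0=2
L[1]='a': occ=1, LF[1]=C('a')+1=2+1=3
L[2]='a': occ=2, LF[2]=C('a')+2=2+2=4
L[3]='a': occ=3, LF[3]=C('a')+3=2+3=5
L[4]='B': occ=0, LF[4]=C('B')+0=1+0=1
L[5]='$': occ=0, LF[5]=C('$')+0=0+0=0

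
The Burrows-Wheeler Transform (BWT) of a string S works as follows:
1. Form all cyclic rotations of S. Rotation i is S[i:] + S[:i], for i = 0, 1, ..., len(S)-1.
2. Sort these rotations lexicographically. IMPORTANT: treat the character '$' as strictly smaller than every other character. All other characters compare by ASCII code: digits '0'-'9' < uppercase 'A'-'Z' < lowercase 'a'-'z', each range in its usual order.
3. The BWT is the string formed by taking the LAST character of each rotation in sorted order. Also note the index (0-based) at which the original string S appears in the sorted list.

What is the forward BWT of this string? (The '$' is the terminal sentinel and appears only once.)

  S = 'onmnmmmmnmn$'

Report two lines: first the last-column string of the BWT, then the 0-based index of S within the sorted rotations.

All 12 rotations (rotation i = S[i:]+S[:i]):
  rot[0] = onmnmmmmnmn$
  rot[1] = nmnmmmmnmn$o
  rot[2] = mnmmmmnmn$on
  rot[3] = nmmmmnmn$onm
  rot[4] = mmmmnmn$onmn
  rot[5] = mmmnmn$onmnm
  rot[6] = mmnmn$onmnmm
  rot[7] = mnmn$onmnmmm
  rot[8] = nmn$onmnmmmm
  rot[9] = mn$onmnmmmmn
  rot[10] = n$onmnmmmmnm
  rot[11] = $onmnmmmmnmn
Sorted (with $ < everything):
  sorted[0] = $onmnmmmmnmn  (last char: 'n')
  sorted[1] = mmmmnmn$onmn  (last char: 'n')
  sorted[2] = mmmnmn$onmnm  (last char: 'm')
  sorted[3] = mmnmn$onmnmm  (last char: 'm')
  sorted[4] = mn$onmnmmmmn  (last char: 'n')
  sorted[5] = mnmmmmnmn$on  (last char: 'n')
  sorted[6] = mnmn$onmnmmm  (last char: 'm')
  sorted[7] = n$onmnmmmmnm  (last char: 'm')
  sorted[8] = nmmmmnmn$onm  (last char: 'm')
  sorted[9] = nmn$onmnmmmm  (last char: 'm')
  sorted[10] = nmnmmmmnmn$o  (last char: 'o')
  sorted[11] = onmnmmmmnmn$  (last char: '$')
Last column: nnmmnnmmmmo$
Original string S is at sorted index 11

Answer: nnmmnnmmmmo$
11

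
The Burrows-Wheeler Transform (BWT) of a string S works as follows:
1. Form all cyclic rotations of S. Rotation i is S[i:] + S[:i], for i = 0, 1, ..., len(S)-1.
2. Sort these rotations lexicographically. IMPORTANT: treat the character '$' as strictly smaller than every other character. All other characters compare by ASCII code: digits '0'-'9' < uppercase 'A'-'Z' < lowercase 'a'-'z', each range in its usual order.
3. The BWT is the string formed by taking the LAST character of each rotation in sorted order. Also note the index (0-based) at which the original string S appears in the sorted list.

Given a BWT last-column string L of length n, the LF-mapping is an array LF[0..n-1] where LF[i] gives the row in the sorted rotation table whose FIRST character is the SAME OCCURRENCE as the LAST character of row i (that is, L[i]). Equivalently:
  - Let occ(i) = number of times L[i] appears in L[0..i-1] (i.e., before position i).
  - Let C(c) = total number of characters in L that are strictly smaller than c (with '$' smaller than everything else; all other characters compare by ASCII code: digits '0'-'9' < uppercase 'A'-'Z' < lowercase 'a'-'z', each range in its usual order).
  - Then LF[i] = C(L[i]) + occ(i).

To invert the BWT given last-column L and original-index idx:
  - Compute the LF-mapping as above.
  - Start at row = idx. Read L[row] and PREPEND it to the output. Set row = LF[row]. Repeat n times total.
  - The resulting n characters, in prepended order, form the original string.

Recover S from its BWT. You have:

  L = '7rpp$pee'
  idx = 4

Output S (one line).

Answer: pepper7$

Derivation:
LF mapping: 1 7 4 5 0 6 2 3
Walk LF starting at row 4, prepending L[row]:
  step 1: row=4, L[4]='$', prepend. Next row=LF[4]=0
  step 2: row=0, L[0]='7', prepend. Next row=LF[0]=1
  step 3: row=1, L[1]='r', prepend. Next row=LF[1]=7
  step 4: row=7, L[7]='e', prepend. Next row=LF[7]=3
  step 5: row=3, L[3]='p', prepend. Next row=LF[3]=5
  step 6: row=5, L[5]='p', prepend. Next row=LF[5]=6
  step 7: row=6, L[6]='e', prepend. Next row=LF[6]=2
  step 8: row=2, L[2]='p', prepend. Next row=LF[2]=4
Reversed output: pepper7$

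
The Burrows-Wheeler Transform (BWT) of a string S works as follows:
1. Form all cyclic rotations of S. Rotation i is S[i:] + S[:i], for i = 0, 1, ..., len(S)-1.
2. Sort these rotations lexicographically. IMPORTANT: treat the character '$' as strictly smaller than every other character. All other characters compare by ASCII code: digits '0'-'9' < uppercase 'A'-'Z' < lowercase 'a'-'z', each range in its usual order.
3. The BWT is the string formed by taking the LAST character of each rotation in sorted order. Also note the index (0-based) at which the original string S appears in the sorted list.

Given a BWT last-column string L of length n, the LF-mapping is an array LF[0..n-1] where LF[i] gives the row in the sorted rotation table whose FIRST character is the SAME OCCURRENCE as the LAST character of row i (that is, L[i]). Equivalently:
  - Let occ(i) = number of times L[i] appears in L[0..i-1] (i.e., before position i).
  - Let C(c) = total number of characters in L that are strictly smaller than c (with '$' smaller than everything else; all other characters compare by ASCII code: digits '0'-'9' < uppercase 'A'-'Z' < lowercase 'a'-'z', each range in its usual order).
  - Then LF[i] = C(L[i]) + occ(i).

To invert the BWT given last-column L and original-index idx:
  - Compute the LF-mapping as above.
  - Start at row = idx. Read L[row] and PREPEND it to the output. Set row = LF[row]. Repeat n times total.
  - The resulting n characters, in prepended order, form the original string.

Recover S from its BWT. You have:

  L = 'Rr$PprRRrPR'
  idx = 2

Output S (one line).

LF mapping: 3 8 0 1 7 9 4 5 10 2 6
Walk LF starting at row 2, prepending L[row]:
  step 1: row=2, L[2]='$', prepend. Next row=LF[2]=0
  step 2: row=0, L[0]='R', prepend. Next row=LF[0]=3
  step 3: row=3, L[3]='P', prepend. Next row=LF[3]=1
  step 4: row=1, L[1]='r', prepend. Next row=LF[1]=8
  step 5: row=8, L[8]='r', prepend. Next row=LF[8]=10
  step 6: row=10, L[10]='R', prepend. Next row=LF[10]=6
  step 7: row=6, L[6]='R', prepend. Next row=LF[6]=4
  step 8: row=4, L[4]='p', prepend. Next row=LF[4]=7
  step 9: row=7, L[7]='R', prepend. Next row=LF[7]=5
  step 10: row=5, L[5]='r', prepend. Next row=LF[5]=9
  step 11: row=9, L[9]='P', prepend. Next row=LF[9]=2
Reversed output: PrRpRRrrPR$

Answer: PrRpRRrrPR$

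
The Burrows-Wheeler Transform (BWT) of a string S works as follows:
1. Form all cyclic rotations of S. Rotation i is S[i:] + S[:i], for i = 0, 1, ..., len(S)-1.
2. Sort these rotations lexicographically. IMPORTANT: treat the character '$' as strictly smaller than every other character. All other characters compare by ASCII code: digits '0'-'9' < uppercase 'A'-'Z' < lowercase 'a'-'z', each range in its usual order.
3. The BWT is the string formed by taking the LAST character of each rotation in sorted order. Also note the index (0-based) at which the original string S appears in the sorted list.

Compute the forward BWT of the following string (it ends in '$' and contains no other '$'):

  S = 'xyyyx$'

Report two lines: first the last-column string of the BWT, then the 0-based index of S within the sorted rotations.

Answer: xy$yyx
2

Derivation:
All 6 rotations (rotation i = S[i:]+S[:i]):
  rot[0] = xyyyx$
  rot[1] = yyyx$x
  rot[2] = yyx$xy
  rot[3] = yx$xyy
  rot[4] = x$xyyy
  rot[5] = $xyyyx
Sorted (with $ < everything):
  sorted[0] = $xyyyx  (last char: 'x')
  sorted[1] = x$xyyy  (last char: 'y')
  sorted[2] = xyyyx$  (last char: '$')
  sorted[3] = yx$xyy  (last char: 'y')
  sorted[4] = yyx$xy  (last char: 'y')
  sorted[5] = yyyx$x  (last char: 'x')
Last column: xy$yyx
Original string S is at sorted index 2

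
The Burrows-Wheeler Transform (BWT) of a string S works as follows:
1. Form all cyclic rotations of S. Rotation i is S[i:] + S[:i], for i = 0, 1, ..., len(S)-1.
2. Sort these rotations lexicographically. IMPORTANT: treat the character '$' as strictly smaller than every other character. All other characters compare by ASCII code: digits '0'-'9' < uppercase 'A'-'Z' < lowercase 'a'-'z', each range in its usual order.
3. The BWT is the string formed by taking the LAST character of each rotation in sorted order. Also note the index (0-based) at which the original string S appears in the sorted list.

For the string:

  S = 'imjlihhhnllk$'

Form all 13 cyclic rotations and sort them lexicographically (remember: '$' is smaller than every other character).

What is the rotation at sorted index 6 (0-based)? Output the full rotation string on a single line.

All 13 rotations (rotation i = S[i:]+S[:i]):
  rot[0] = imjlihhhnllk$
  rot[1] = mjlihhhnllk$i
  rot[2] = jlihhhnllk$im
  rot[3] = lihhhnllk$imj
  rot[4] = ihhhnllk$imjl
  rot[5] = hhhnllk$imjli
  rot[6] = hhnllk$imjlih
  rot[7] = hnllk$imjlihh
  rot[8] = nllk$imjlihhh
  rot[9] = llk$imjlihhhn
  rot[10] = lk$imjlihhhnl
  rot[11] = k$imjlihhhnll
  rot[12] = $imjlihhhnllk
Sorted (with $ < everything):
  sorted[0] = $imjlihhhnllk
  sorted[1] = hhhnllk$imjli
  sorted[2] = hhnllk$imjlih
  sorted[3] = hnllk$imjlihh
  sorted[4] = ihhhnllk$imjl
  sorted[5] = imjlihhhnllk$
  sorted[6] = jlihhhnllk$im
  sorted[7] = k$imjlihhhnll
  sorted[8] = lihhhnllk$imj
  sorted[9] = lk$imjlihhhnl
  sorted[10] = llk$imjlihhhn
  sorted[11] = mjlihhhnllk$i
  sorted[12] = nllk$imjlihhh
sorted[6] = jlihhhnllk$im

Answer: jlihhhnllk$im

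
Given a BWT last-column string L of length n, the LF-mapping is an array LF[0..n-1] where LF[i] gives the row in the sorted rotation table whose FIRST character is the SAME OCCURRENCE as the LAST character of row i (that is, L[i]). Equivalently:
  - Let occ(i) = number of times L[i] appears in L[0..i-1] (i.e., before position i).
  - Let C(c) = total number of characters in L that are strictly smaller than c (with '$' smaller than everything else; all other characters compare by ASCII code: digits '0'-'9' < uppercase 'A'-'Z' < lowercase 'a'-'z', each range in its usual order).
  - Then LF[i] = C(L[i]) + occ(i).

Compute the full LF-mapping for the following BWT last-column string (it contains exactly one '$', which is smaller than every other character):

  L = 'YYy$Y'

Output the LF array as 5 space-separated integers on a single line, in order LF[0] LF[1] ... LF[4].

Answer: 1 2 4 0 3

Derivation:
Char counts: '$':1, 'Y':3, 'y':1
C (first-col start): C('$')=0, C('Y')=1, C('y')=4
L[0]='Y': occ=0, LF[0]=C('Y')+0=1+0=1
L[1]='Y': occ=1, LF[1]=C('Y')+1=1+1=2
L[2]='y': occ=0, LF[2]=C('y')+0=4+0=4
L[3]='$': occ=0, LF[3]=C('$')+0=0+0=0
L[4]='Y': occ=2, LF[4]=C('Y')+2=1+2=3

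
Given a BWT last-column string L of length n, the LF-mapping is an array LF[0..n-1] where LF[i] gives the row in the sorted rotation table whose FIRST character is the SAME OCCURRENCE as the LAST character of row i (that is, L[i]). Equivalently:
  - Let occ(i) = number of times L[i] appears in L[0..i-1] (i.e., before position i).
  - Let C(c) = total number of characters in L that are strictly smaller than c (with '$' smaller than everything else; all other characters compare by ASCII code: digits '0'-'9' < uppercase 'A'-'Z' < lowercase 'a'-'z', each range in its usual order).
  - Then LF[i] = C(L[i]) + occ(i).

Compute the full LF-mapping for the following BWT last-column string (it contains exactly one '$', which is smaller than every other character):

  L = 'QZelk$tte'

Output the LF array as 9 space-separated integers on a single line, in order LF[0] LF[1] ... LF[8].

Char counts: '$':1, 'Q':1, 'Z':1, 'e':2, 'k':1, 'l':1, 't':2
C (first-col start): C('$')=0, C('Q')=1, C('Z')=2, C('e')=3, C('k')=5, C('l')=6, C('t')=7
L[0]='Q': occ=0, LF[0]=C('Q')+0=1+0=1
L[1]='Z': occ=0, LF[1]=C('Z')+0=2+0=2
L[2]='e': occ=0, LF[2]=C('e')+0=3+0=3
L[3]='l': occ=0, LF[3]=C('l')+0=6+0=6
L[4]='k': occ=0, LF[4]=C('k')+0=5+0=5
L[5]='$': occ=0, LF[5]=C('$')+0=0+0=0
L[6]='t': occ=0, LF[6]=C('t')+0=7+0=7
L[7]='t': occ=1, LF[7]=C('t')+1=7+1=8
L[8]='e': occ=1, LF[8]=C('e')+1=3+1=4

Answer: 1 2 3 6 5 0 7 8 4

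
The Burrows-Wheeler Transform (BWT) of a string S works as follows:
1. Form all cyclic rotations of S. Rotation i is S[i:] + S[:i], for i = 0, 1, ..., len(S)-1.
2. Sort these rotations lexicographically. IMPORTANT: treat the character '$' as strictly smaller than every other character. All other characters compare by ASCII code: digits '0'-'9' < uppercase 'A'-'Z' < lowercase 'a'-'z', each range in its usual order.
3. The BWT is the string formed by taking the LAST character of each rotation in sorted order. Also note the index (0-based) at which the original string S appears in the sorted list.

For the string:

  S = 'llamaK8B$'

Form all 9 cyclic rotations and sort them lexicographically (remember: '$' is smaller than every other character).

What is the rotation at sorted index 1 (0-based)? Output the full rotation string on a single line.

Answer: 8B$llamaK

Derivation:
All 9 rotations (rotation i = S[i:]+S[:i]):
  rot[0] = llamaK8B$
  rot[1] = lamaK8B$l
  rot[2] = amaK8B$ll
  rot[3] = maK8B$lla
  rot[4] = aK8B$llam
  rot[5] = K8B$llama
  rot[6] = 8B$llamaK
  rot[7] = B$llamaK8
  rot[8] = $llamaK8B
Sorted (with $ < everything):
  sorted[0] = $llamaK8B
  sorted[1] = 8B$llamaK
  sorted[2] = B$llamaK8
  sorted[3] = K8B$llama
  sorted[4] = aK8B$llam
  sorted[5] = amaK8B$ll
  sorted[6] = lamaK8B$l
  sorted[7] = llamaK8B$
  sorted[8] = maK8B$lla
sorted[1] = 8B$llamaK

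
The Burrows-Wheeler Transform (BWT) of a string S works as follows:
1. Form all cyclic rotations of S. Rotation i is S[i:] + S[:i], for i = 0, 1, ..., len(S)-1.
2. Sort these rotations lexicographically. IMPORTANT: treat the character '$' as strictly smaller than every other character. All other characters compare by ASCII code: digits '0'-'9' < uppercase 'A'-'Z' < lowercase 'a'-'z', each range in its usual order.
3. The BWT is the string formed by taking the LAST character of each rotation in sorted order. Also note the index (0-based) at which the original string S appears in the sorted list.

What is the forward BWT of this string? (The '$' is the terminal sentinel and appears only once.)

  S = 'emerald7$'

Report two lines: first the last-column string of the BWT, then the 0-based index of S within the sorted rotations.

All 9 rotations (rotation i = S[i:]+S[:i]):
  rot[0] = emerald7$
  rot[1] = merald7$e
  rot[2] = erald7$em
  rot[3] = rald7$eme
  rot[4] = ald7$emer
  rot[5] = ld7$emera
  rot[6] = d7$emeral
  rot[7] = 7$emerald
  rot[8] = $emerald7
Sorted (with $ < everything):
  sorted[0] = $emerald7  (last char: '7')
  sorted[1] = 7$emerald  (last char: 'd')
  sorted[2] = ald7$emer  (last char: 'r')
  sorted[3] = d7$emeral  (last char: 'l')
  sorted[4] = emerald7$  (last char: '$')
  sorted[5] = erald7$em  (last char: 'm')
  sorted[6] = ld7$emera  (last char: 'a')
  sorted[7] = merald7$e  (last char: 'e')
  sorted[8] = rald7$eme  (last char: 'e')
Last column: 7drl$maee
Original string S is at sorted index 4

Answer: 7drl$maee
4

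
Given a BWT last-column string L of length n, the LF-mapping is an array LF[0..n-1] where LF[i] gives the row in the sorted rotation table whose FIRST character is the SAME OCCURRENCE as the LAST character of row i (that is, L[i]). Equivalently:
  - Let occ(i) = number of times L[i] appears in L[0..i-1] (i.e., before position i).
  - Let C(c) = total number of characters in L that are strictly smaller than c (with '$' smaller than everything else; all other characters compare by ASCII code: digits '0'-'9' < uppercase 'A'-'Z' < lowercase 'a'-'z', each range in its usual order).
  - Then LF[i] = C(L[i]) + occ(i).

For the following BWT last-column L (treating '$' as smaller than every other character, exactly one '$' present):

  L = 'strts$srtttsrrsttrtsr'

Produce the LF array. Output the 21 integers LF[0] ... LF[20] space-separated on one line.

Answer: 7 13 1 14 8 0 9 2 15 16 17 10 3 4 11 18 19 5 20 12 6

Derivation:
Char counts: '$':1, 'r':6, 's':6, 't':8
C (first-col start): C('$')=0, C('r')=1, C('s')=7, C('t')=13
L[0]='s': occ=0, LF[0]=C('s')+0=7+0=7
L[1]='t': occ=0, LF[1]=C('t')+0=13+0=13
L[2]='r': occ=0, LF[2]=C('r')+0=1+0=1
L[3]='t': occ=1, LF[3]=C('t')+1=13+1=14
L[4]='s': occ=1, LF[4]=C('s')+1=7+1=8
L[5]='$': occ=0, LF[5]=C('$')+0=0+0=0
L[6]='s': occ=2, LF[6]=C('s')+2=7+2=9
L[7]='r': occ=1, LF[7]=C('r')+1=1+1=2
L[8]='t': occ=2, LF[8]=C('t')+2=13+2=15
L[9]='t': occ=3, LF[9]=C('t')+3=13+3=16
L[10]='t': occ=4, LF[10]=C('t')+4=13+4=17
L[11]='s': occ=3, LF[11]=C('s')+3=7+3=10
L[12]='r': occ=2, LF[12]=C('r')+2=1+2=3
L[13]='r': occ=3, LF[13]=C('r')+3=1+3=4
L[14]='s': occ=4, LF[14]=C('s')+4=7+4=11
L[15]='t': occ=5, LF[15]=C('t')+5=13+5=18
L[16]='t': occ=6, LF[16]=C('t')+6=13+6=19
L[17]='r': occ=4, LF[17]=C('r')+4=1+4=5
L[18]='t': occ=7, LF[18]=C('t')+7=13+7=20
L[19]='s': occ=5, LF[19]=C('s')+5=7+5=12
L[20]='r': occ=5, LF[20]=C('r')+5=1+5=6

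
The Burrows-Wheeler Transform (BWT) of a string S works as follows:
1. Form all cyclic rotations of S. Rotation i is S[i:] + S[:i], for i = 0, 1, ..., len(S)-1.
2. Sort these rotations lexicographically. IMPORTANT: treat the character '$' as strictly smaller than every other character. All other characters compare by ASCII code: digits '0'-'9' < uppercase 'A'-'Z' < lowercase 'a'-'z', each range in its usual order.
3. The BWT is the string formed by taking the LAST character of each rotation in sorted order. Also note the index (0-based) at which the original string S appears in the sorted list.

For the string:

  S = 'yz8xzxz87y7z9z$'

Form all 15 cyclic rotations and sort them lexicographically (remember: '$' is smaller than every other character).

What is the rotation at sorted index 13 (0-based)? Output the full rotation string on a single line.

Answer: z9z$yz8xzxz87y7

Derivation:
All 15 rotations (rotation i = S[i:]+S[:i]):
  rot[0] = yz8xzxz87y7z9z$
  rot[1] = z8xzxz87y7z9z$y
  rot[2] = 8xzxz87y7z9z$yz
  rot[3] = xzxz87y7z9z$yz8
  rot[4] = zxz87y7z9z$yz8x
  rot[5] = xz87y7z9z$yz8xz
  rot[6] = z87y7z9z$yz8xzx
  rot[7] = 87y7z9z$yz8xzxz
  rot[8] = 7y7z9z$yz8xzxz8
  rot[9] = y7z9z$yz8xzxz87
  rot[10] = 7z9z$yz8xzxz87y
  rot[11] = z9z$yz8xzxz87y7
  rot[12] = 9z$yz8xzxz87y7z
  rot[13] = z$yz8xzxz87y7z9
  rot[14] = $yz8xzxz87y7z9z
Sorted (with $ < everything):
  sorted[0] = $yz8xzxz87y7z9z
  sorted[1] = 7y7z9z$yz8xzxz8
  sorted[2] = 7z9z$yz8xzxz87y
  sorted[3] = 87y7z9z$yz8xzxz
  sorted[4] = 8xzxz87y7z9z$yz
  sorted[5] = 9z$yz8xzxz87y7z
  sorted[6] = xz87y7z9z$yz8xz
  sorted[7] = xzxz87y7z9z$yz8
  sorted[8] = y7z9z$yz8xzxz87
  sorted[9] = yz8xzxz87y7z9z$
  sorted[10] = z$yz8xzxz87y7z9
  sorted[11] = z87y7z9z$yz8xzx
  sorted[12] = z8xzxz87y7z9z$y
  sorted[13] = z9z$yz8xzxz87y7
  sorted[14] = zxz87y7z9z$yz8x
sorted[13] = z9z$yz8xzxz87y7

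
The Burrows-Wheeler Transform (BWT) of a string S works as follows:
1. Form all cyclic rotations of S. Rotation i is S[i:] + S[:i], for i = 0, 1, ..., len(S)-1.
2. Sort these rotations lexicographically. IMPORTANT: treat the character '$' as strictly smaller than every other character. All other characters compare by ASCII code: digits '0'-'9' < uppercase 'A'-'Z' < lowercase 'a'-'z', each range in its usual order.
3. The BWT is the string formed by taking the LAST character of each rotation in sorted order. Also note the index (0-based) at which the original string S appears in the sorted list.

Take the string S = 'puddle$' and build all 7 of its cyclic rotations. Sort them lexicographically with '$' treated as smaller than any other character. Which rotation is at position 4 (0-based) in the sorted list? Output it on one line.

All 7 rotations (rotation i = S[i:]+S[:i]):
  rot[0] = puddle$
  rot[1] = uddle$p
  rot[2] = ddle$pu
  rot[3] = dle$pud
  rot[4] = le$pudd
  rot[5] = e$puddl
  rot[6] = $puddle
Sorted (with $ < everything):
  sorted[0] = $puddle
  sorted[1] = ddle$pu
  sorted[2] = dle$pud
  sorted[3] = e$puddl
  sorted[4] = le$pudd
  sorted[5] = puddle$
  sorted[6] = uddle$p
sorted[4] = le$pudd

Answer: le$pudd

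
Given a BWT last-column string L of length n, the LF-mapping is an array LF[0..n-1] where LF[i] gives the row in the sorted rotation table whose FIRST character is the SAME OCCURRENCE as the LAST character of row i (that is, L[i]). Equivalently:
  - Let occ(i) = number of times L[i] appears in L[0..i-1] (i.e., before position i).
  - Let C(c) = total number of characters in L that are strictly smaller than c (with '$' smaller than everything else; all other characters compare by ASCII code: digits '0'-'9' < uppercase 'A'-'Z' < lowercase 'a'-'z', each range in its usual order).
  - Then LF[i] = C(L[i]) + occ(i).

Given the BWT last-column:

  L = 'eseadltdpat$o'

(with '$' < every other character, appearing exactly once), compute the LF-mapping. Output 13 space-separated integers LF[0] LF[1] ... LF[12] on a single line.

Answer: 5 10 6 1 3 7 11 4 9 2 12 0 8

Derivation:
Char counts: '$':1, 'a':2, 'd':2, 'e':2, 'l':1, 'o':1, 'p':1, 's':1, 't':2
C (first-col start): C('$')=0, C('a')=1, C('d')=3, C('e')=5, C('l')=7, C('o')=8, C('p')=9, C('s')=10, C('t')=11
L[0]='e': occ=0, LF[0]=C('e')+0=5+0=5
L[1]='s': occ=0, LF[1]=C('s')+0=10+0=10
L[2]='e': occ=1, LF[2]=C('e')+1=5+1=6
L[3]='a': occ=0, LF[3]=C('a')+0=1+0=1
L[4]='d': occ=0, LF[4]=C('d')+0=3+0=3
L[5]='l': occ=0, LF[5]=C('l')+0=7+0=7
L[6]='t': occ=0, LF[6]=C('t')+0=11+0=11
L[7]='d': occ=1, LF[7]=C('d')+1=3+1=4
L[8]='p': occ=0, LF[8]=C('p')+0=9+0=9
L[9]='a': occ=1, LF[9]=C('a')+1=1+1=2
L[10]='t': occ=1, LF[10]=C('t')+1=11+1=12
L[11]='$': occ=0, LF[11]=C('$')+0=0+0=0
L[12]='o': occ=0, LF[12]=C('o')+0=8+0=8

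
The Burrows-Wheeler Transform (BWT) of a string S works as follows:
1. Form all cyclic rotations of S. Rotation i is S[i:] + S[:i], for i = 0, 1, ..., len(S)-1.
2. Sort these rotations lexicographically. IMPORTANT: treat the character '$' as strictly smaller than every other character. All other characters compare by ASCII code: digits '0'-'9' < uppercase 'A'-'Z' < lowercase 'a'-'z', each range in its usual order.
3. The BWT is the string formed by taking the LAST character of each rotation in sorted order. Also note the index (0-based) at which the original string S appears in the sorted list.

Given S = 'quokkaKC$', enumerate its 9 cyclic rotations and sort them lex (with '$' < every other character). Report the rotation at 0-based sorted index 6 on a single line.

Answer: okkaKC$qu

Derivation:
All 9 rotations (rotation i = S[i:]+S[:i]):
  rot[0] = quokkaKC$
  rot[1] = uokkaKC$q
  rot[2] = okkaKC$qu
  rot[3] = kkaKC$quo
  rot[4] = kaKC$quok
  rot[5] = aKC$quokk
  rot[6] = KC$quokka
  rot[7] = C$quokkaK
  rot[8] = $quokkaKC
Sorted (with $ < everything):
  sorted[0] = $quokkaKC
  sorted[1] = C$quokkaK
  sorted[2] = KC$quokka
  sorted[3] = aKC$quokk
  sorted[4] = kaKC$quok
  sorted[5] = kkaKC$quo
  sorted[6] = okkaKC$qu
  sorted[7] = quokkaKC$
  sorted[8] = uokkaKC$q
sorted[6] = okkaKC$qu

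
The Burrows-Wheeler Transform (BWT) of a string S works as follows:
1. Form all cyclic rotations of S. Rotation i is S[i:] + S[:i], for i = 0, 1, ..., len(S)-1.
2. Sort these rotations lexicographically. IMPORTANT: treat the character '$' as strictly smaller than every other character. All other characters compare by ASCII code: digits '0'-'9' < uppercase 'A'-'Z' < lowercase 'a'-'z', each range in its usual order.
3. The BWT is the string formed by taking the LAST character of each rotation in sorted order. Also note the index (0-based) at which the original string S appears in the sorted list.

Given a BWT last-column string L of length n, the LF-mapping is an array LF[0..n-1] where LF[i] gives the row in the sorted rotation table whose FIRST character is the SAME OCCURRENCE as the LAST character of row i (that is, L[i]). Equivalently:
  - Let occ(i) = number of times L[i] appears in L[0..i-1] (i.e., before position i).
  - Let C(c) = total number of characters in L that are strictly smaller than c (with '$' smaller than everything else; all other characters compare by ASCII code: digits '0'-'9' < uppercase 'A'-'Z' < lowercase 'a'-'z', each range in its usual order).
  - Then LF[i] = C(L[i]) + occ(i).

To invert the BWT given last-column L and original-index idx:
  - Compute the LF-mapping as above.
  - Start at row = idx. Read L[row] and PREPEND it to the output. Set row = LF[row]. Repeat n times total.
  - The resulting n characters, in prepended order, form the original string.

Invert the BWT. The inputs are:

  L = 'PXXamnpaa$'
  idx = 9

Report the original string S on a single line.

LF mapping: 1 2 3 4 7 8 9 5 6 0
Walk LF starting at row 9, prepending L[row]:
  step 1: row=9, L[9]='$', prepend. Next row=LF[9]=0
  step 2: row=0, L[0]='P', prepend. Next row=LF[0]=1
  step 3: row=1, L[1]='X', prepend. Next row=LF[1]=2
  step 4: row=2, L[2]='X', prepend. Next row=LF[2]=3
  step 5: row=3, L[3]='a', prepend. Next row=LF[3]=4
  step 6: row=4, L[4]='m', prepend. Next row=LF[4]=7
  step 7: row=7, L[7]='a', prepend. Next row=LF[7]=5
  step 8: row=5, L[5]='n', prepend. Next row=LF[5]=8
  step 9: row=8, L[8]='a', prepend. Next row=LF[8]=6
  step 10: row=6, L[6]='p', prepend. Next row=LF[6]=9
Reversed output: panamaXXP$

Answer: panamaXXP$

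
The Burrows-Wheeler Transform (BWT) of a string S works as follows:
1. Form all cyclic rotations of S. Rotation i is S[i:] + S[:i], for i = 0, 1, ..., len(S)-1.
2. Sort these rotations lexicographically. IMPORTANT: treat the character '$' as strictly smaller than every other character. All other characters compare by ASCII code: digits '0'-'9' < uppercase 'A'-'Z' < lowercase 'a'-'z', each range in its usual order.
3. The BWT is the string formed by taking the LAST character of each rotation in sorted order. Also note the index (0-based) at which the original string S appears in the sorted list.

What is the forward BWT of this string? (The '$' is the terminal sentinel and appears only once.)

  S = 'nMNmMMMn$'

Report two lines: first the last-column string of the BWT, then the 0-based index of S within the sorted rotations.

Answer: nmMnMMNM$
8

Derivation:
All 9 rotations (rotation i = S[i:]+S[:i]):
  rot[0] = nMNmMMMn$
  rot[1] = MNmMMMn$n
  rot[2] = NmMMMn$nM
  rot[3] = mMMMn$nMN
  rot[4] = MMMn$nMNm
  rot[5] = MMn$nMNmM
  rot[6] = Mn$nMNmMM
  rot[7] = n$nMNmMMM
  rot[8] = $nMNmMMMn
Sorted (with $ < everything):
  sorted[0] = $nMNmMMMn  (last char: 'n')
  sorted[1] = MMMn$nMNm  (last char: 'm')
  sorted[2] = MMn$nMNmM  (last char: 'M')
  sorted[3] = MNmMMMn$n  (last char: 'n')
  sorted[4] = Mn$nMNmMM  (last char: 'M')
  sorted[5] = NmMMMn$nM  (last char: 'M')
  sorted[6] = mMMMn$nMN  (last char: 'N')
  sorted[7] = n$nMNmMMM  (last char: 'M')
  sorted[8] = nMNmMMMn$  (last char: '$')
Last column: nmMnMMNM$
Original string S is at sorted index 8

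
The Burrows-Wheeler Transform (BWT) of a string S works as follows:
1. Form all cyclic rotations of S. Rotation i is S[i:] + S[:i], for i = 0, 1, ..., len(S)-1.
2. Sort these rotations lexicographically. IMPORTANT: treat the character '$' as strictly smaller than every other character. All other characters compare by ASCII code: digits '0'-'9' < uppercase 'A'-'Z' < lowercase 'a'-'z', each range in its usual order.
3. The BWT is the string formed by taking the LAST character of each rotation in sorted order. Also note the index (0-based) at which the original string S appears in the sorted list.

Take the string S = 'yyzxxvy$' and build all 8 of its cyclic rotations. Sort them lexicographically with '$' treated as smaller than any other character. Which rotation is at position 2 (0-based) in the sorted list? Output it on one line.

Answer: xvy$yyzx

Derivation:
All 8 rotations (rotation i = S[i:]+S[:i]):
  rot[0] = yyzxxvy$
  rot[1] = yzxxvy$y
  rot[2] = zxxvy$yy
  rot[3] = xxvy$yyz
  rot[4] = xvy$yyzx
  rot[5] = vy$yyzxx
  rot[6] = y$yyzxxv
  rot[7] = $yyzxxvy
Sorted (with $ < everything):
  sorted[0] = $yyzxxvy
  sorted[1] = vy$yyzxx
  sorted[2] = xvy$yyzx
  sorted[3] = xxvy$yyz
  sorted[4] = y$yyzxxv
  sorted[5] = yyzxxvy$
  sorted[6] = yzxxvy$y
  sorted[7] = zxxvy$yy
sorted[2] = xvy$yyzx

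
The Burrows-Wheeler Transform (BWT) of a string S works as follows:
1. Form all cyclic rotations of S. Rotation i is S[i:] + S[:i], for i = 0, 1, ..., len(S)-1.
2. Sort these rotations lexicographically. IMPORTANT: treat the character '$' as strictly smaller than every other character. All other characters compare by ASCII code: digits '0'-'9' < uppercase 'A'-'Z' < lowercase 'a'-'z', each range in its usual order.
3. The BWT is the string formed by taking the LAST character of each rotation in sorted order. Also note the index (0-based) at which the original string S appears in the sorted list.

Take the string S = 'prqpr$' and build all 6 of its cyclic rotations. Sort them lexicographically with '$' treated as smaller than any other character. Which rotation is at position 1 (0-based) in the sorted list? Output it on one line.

Answer: pr$prq

Derivation:
All 6 rotations (rotation i = S[i:]+S[:i]):
  rot[0] = prqpr$
  rot[1] = rqpr$p
  rot[2] = qpr$pr
  rot[3] = pr$prq
  rot[4] = r$prqp
  rot[5] = $prqpr
Sorted (with $ < everything):
  sorted[0] = $prqpr
  sorted[1] = pr$prq
  sorted[2] = prqpr$
  sorted[3] = qpr$pr
  sorted[4] = r$prqp
  sorted[5] = rqpr$p
sorted[1] = pr$prq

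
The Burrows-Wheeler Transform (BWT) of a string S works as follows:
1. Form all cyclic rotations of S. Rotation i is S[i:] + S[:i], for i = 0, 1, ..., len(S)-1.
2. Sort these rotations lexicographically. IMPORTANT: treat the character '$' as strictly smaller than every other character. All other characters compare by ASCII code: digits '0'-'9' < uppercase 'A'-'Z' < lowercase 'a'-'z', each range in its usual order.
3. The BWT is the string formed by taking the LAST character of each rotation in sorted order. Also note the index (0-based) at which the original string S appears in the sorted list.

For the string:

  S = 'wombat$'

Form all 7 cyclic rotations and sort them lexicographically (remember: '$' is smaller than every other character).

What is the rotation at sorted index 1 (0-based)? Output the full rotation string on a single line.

All 7 rotations (rotation i = S[i:]+S[:i]):
  rot[0] = wombat$
  rot[1] = ombat$w
  rot[2] = mbat$wo
  rot[3] = bat$wom
  rot[4] = at$womb
  rot[5] = t$womba
  rot[6] = $wombat
Sorted (with $ < everything):
  sorted[0] = $wombat
  sorted[1] = at$womb
  sorted[2] = bat$wom
  sorted[3] = mbat$wo
  sorted[4] = ombat$w
  sorted[5] = t$womba
  sorted[6] = wombat$
sorted[1] = at$womb

Answer: at$womb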